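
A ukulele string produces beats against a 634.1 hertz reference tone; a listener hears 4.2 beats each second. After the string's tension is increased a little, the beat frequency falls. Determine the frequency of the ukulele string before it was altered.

629.9 Hz

|f − 634.1| = 4.2, so the ukulele string was at either 629.9 Hz or 638.3 Hz.
Higher tension means higher frequency; the adjustment raises the ukulele string's frequency.
The beat rate fell, so the adjustment moved the ukulele string toward 634.1 Hz — it must have started below the reference.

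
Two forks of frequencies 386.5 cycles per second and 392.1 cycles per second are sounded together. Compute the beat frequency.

5.6 Hz

Beats arise from superposition of two nearby frequencies; the beat rate is |f₁ − f₂|.
|386.5 − 392.1| = 5.6 Hz.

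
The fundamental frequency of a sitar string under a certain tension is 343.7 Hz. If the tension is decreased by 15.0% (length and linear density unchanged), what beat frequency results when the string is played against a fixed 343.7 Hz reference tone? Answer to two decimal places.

For a string, f ∝ √T, so the new frequency is 343.7·√0.850 = 316.8757 Hz.
f_beat = |316.8757 − 343.7| = 26.82 Hz.

26.82 Hz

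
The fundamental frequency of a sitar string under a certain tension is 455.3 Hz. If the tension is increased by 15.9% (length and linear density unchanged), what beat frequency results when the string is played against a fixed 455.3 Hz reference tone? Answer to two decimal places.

For a string, f ∝ √T, so the new frequency is 455.3·√1.159 = 490.1617 Hz.
f_beat = |490.1617 − 455.3| = 34.86 Hz.

34.86 Hz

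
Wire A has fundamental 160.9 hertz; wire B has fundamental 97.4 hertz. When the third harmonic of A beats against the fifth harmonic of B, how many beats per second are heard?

Third harmonic of the first: 3·160.9 = 482.7 Hz.
Fifth harmonic of the second: 5·97.4 = 487.0 Hz.
f_beat = |482.7 − 487.0| = 4.3 Hz.

4.3 Hz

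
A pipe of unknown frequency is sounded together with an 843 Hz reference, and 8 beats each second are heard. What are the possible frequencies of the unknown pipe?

835 Hz or 851 Hz

|f − 843| = 8, so f = 843 ± 8.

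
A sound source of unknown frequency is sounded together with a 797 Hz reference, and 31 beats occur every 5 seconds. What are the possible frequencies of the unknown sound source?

790.8 Hz or 803.2 Hz

Beat frequency = 31/5 = 6.2 Hz.
|f − 797| = 6.2, so f = 797 ± 6.2.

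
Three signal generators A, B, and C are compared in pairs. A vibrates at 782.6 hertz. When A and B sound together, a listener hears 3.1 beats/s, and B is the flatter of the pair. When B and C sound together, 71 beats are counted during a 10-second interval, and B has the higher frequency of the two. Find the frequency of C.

772.4 Hz

B is below A, so f_B = 782.6 − 3.1 = 779.5 Hz.
B–C: Beat frequency = 71/10 = 7.1 Hz.
C is below B, so f_C = 779.5 − 7.1 = 772.4 Hz.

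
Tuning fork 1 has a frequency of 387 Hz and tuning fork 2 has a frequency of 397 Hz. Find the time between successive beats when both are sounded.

f_beat = |387 − 397| = 10 Hz.
Beat period T = 1 / f_beat = 1 / 10 s.

0.100 s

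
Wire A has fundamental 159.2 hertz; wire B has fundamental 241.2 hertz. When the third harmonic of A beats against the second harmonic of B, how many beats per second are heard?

Third harmonic of the first: 3·159.2 = 477.6 Hz.
Second harmonic of the second: 2·241.2 = 482.4 Hz.
f_beat = |477.6 − 482.4| = 4.8 Hz.

4.8 Hz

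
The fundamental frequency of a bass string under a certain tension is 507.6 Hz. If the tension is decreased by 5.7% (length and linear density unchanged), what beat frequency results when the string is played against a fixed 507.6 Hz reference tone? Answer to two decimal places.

For a string, f ∝ √T, so the new frequency is 507.6·√0.943 = 492.9212 Hz.
f_beat = |492.9212 − 507.6| = 14.68 Hz.

14.68 Hz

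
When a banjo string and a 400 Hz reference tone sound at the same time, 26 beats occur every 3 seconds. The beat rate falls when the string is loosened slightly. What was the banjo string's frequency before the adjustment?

408.6667 Hz

Beat frequency = 26/3 = 8.6667 Hz.
|f − 400| = 8.6667, so the banjo string was at either 391.3333 Hz or 408.6667 Hz.
Reducing tension lowers a string's frequency; the adjustment lowers the banjo string's frequency.
The beat rate fell, so the adjustment moved the banjo string toward 400 Hz — it must have started above the reference.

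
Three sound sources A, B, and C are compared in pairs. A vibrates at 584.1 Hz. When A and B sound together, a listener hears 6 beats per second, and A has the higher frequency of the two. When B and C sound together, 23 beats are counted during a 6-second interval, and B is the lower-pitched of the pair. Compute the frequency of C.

B is below A, so f_B = 584.1 − 6 = 578.1 Hz.
B–C: Beat frequency = 23/6 = 3.8333 Hz.
C is above B, so f_C = 578.1 + 3.8333 = 581.9333 Hz.

581.9333 Hz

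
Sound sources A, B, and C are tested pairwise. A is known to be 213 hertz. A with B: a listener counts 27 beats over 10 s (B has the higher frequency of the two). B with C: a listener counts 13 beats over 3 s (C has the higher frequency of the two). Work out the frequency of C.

220.0333 Hz

A–B: Beat frequency = 27/10 = 2.7 Hz.
B is above A, so f_B = 213 + 2.7 = 215.7 Hz.
B–C: Beat frequency = 13/3 = 4.3333 Hz.
C is above B, so f_C = 215.7 + 4.3333 = 220.0333 Hz.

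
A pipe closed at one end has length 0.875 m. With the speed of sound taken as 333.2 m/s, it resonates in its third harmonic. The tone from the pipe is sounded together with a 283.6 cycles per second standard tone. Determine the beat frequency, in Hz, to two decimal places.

2.00 Hz

Closed pipe (odd harmonics): f_n = n·v/(4L) = 3·333.2/(4·0.875) = 285.6000 Hz.
f_beat = |285.6000 − 283.6| = 2.00 Hz.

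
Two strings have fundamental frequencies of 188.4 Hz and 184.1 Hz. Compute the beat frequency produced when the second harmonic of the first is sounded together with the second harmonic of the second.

8.6 Hz

Second harmonic of the first: 2·188.4 = 376.8 Hz.
Second harmonic of the second: 2·184.1 = 368.2 Hz.
f_beat = |376.8 − 368.2| = 8.6 Hz.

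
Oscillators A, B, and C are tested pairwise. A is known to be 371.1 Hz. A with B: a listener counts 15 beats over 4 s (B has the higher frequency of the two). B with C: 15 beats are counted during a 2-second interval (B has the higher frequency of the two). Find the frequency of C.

367.35 Hz

A–B: Beat frequency = 15/4 = 3.75 Hz.
B is above A, so f_B = 371.1 + 3.75 = 374.85 Hz.
B–C: Beat frequency = 15/2 = 7.5 Hz.
C is below B, so f_C = 374.85 − 7.5 = 367.35 Hz.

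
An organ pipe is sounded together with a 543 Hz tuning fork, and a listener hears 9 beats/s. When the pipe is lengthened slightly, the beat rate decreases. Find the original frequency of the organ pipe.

552 Hz

|f − 543| = 9, so the organ pipe was at either 534 Hz or 552 Hz.
A longer pipe has a lower fundamental; the adjustment lowers the organ pipe's frequency.
The beat rate fell, so the adjustment moved the organ pipe toward 543 Hz — it must have started above the reference.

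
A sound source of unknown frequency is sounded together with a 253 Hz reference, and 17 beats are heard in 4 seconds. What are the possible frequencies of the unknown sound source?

Beat frequency = 17/4 = 4.25 Hz.
|f − 253| = 4.25, so f = 253 ± 4.25.

248.75 Hz or 257.25 Hz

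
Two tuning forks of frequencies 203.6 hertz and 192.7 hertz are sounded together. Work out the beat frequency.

The beat frequency equals the magnitude of the frequency difference.
|203.6 − 192.7| = 10.9 Hz.

10.9 Hz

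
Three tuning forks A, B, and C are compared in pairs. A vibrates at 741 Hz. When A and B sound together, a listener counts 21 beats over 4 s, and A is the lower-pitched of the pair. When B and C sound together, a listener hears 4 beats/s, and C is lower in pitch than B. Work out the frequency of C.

742.25 Hz

A–B: Beat frequency = 21/4 = 5.25 Hz.
B is above A, so f_B = 741 + 5.25 = 746.25 Hz.
C is below B, so f_C = 746.25 − 4 = 742.25 Hz.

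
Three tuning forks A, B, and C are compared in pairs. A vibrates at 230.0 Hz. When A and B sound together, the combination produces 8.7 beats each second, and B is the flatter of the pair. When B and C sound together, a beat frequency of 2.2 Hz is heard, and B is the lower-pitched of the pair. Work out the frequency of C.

223.5 Hz

B is below A, so f_B = 230.0 − 8.7 = 221.3 Hz.
C is above B, so f_C = 221.3 + 2.2 = 223.5 Hz.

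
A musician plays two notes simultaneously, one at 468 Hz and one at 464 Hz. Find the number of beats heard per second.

4 Hz

Beats arise from superposition of two nearby frequencies; the beat rate is |f₁ − f₂|.
|468 − 464| = 4 Hz.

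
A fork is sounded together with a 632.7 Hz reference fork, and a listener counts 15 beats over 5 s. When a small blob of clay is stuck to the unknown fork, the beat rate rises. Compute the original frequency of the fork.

629.7 Hz

Beat frequency = 15/5 = 3 Hz.
|f − 632.7| = 3, so the fork was at either 629.7 Hz or 635.7 Hz.
Adding mass to a fork lowers its frequency; the adjustment lowers the fork's frequency.
The beat rate rose, so the adjustment moved the fork further from 632.7 Hz — it was already below the reference.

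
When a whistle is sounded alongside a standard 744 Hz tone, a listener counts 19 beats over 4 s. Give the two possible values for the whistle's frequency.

739.25 Hz or 748.75 Hz

Beat frequency = 19/4 = 4.75 Hz.
|f − 744| = 4.75, so f = 744 ± 4.75.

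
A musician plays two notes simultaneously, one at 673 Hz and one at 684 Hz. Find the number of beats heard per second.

The beat frequency equals the magnitude of the frequency difference.
|673 − 684| = 11 Hz.

11 Hz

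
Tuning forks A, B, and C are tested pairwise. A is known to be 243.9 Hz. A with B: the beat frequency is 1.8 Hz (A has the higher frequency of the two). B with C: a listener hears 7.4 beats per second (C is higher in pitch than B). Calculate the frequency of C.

249.5 Hz

B is below A, so f_B = 243.9 − 1.8 = 242.1 Hz.
C is above B, so f_C = 242.1 + 7.4 = 249.5 Hz.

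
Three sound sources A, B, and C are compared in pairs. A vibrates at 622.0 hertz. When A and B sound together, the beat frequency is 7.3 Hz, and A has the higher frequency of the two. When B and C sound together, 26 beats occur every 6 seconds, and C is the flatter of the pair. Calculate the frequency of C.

B is below A, so f_B = 622.0 − 7.3 = 614.7 Hz.
B–C: Beat frequency = 26/6 = 4.3333 Hz.
C is below B, so f_C = 614.7 − 4.3333 = 610.3667 Hz.

610.3667 Hz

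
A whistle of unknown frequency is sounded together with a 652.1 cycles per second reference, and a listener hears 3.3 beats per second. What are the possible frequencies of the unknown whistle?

648.8 Hz or 655.4 Hz

|f − 652.1| = 3.3, so f = 652.1 ± 3.3.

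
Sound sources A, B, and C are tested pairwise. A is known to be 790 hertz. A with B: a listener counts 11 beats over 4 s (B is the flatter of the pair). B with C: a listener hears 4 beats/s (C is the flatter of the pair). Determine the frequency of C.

783.25 Hz

A–B: Beat frequency = 11/4 = 2.75 Hz.
B is below A, so f_B = 790 − 2.75 = 787.25 Hz.
C is below B, so f_C = 787.25 − 4 = 783.25 Hz.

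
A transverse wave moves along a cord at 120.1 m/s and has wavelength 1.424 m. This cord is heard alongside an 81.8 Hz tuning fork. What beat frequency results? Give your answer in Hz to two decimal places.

2.54 Hz

Source frequency f = v/λ = 120.1/1.424 = 84.3399 Hz.
f_beat = |84.3399 − 81.8| = 2.54 Hz.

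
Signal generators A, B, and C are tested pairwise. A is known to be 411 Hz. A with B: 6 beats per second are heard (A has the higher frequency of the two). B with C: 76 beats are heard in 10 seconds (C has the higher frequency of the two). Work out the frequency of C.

412.6 Hz

B is below A, so f_B = 411 − 6 = 405 Hz.
B–C: Beat frequency = 76/10 = 7.6 Hz.
C is above B, so f_C = 405 + 7.6 = 412.6 Hz.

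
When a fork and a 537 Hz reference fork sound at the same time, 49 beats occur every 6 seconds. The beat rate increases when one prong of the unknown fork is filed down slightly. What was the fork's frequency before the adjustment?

545.1667 Hz

Beat frequency = 49/6 = 8.1667 Hz.
|f − 537| = 8.1667, so the fork was at either 528.8333 Hz or 545.1667 Hz.
Filing a prong removes mass and raises the fork's frequency; the adjustment raises the fork's frequency.
The beat rate rose, so the adjustment moved the fork further from 537 Hz — it was already above the reference.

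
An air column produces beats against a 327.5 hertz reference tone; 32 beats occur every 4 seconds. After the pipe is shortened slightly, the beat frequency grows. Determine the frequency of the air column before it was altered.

Beat frequency = 32/4 = 8 Hz.
|f − 327.5| = 8, so the air column was at either 319.5 Hz or 335.5 Hz.
A shorter pipe has a higher fundamental; the adjustment raises the air column's frequency.
The beat rate rose, so the adjustment moved the air column further from 327.5 Hz — it was already above the reference.

335.5 Hz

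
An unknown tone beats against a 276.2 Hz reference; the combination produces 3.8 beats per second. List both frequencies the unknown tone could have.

|f − 276.2| = 3.8, so f = 276.2 ± 3.8.

272.4 Hz or 280 Hz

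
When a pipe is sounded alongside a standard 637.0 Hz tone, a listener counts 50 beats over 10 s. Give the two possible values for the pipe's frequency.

632 Hz or 642 Hz

Beat frequency = 50/10 = 5 Hz.
|f − 637.0| = 5, so f = 637.0 ± 5.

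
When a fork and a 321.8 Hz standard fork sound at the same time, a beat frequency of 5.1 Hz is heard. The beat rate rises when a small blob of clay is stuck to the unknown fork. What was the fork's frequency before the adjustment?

316.7 Hz

|f − 321.8| = 5.1, so the fork was at either 316.7 Hz or 326.9 Hz.
Adding mass to a fork lowers its frequency; the adjustment lowers the fork's frequency.
The beat rate rose, so the adjustment moved the fork further from 321.8 Hz — it was already below the reference.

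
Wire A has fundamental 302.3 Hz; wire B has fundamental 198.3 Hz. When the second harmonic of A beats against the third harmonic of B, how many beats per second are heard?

9.7 Hz

Second harmonic of the first: 2·302.3 = 604.6 Hz.
Third harmonic of the second: 3·198.3 = 594.9 Hz.
f_beat = |604.6 − 594.9| = 9.7 Hz.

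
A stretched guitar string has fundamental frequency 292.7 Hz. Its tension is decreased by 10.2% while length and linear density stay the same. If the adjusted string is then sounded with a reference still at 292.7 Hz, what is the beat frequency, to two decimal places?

15.33 Hz

For a string, f ∝ √T, so the new frequency is 292.7·√0.898 = 277.3709 Hz.
f_beat = |277.3709 − 292.7| = 15.33 Hz.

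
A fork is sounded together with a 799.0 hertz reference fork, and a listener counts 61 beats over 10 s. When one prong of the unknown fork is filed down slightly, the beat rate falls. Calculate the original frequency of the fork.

792.9 Hz

Beat frequency = 61/10 = 6.1 Hz.
|f − 799.0| = 6.1, so the fork was at either 792.9 Hz or 805.1 Hz.
Filing a prong removes mass and raises the fork's frequency; the adjustment raises the fork's frequency.
The beat rate fell, so the adjustment moved the fork toward 799.0 Hz — it must have started below the reference.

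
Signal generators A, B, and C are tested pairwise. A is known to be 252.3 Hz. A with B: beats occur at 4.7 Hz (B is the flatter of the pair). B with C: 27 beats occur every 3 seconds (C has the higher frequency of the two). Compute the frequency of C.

256.6 Hz

B is below A, so f_B = 252.3 − 4.7 = 247.6 Hz.
B–C: Beat frequency = 27/3 = 9 Hz.
C is above B, so f_C = 247.6 + 9 = 256.6 Hz.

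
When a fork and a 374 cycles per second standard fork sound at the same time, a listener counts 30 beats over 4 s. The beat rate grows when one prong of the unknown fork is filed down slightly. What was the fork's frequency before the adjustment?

Beat frequency = 30/4 = 7.5 Hz.
|f − 374| = 7.5, so the fork was at either 366.5 Hz or 381.5 Hz.
Filing a prong removes mass and raises the fork's frequency; the adjustment raises the fork's frequency.
The beat rate rose, so the adjustment moved the fork further from 374 Hz — it was already above the reference.

381.5 Hz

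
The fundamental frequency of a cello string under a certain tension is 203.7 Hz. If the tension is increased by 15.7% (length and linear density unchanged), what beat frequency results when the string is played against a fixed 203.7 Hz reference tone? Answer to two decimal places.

For a string, f ∝ √T, so the new frequency is 203.7·√1.157 = 219.1077 Hz.
f_beat = |219.1077 − 203.7| = 15.41 Hz.

15.41 Hz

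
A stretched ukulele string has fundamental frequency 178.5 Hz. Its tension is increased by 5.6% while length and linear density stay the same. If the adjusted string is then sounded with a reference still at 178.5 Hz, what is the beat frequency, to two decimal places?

For a string, f ∝ √T, so the new frequency is 178.5·√1.056 = 183.4299 Hz.
f_beat = |183.4299 − 178.5| = 4.93 Hz.

4.93 Hz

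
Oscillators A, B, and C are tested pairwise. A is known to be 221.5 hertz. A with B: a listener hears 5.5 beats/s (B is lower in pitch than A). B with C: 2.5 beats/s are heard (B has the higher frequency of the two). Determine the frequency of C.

213.5 Hz

B is below A, so f_B = 221.5 − 5.5 = 216 Hz.
C is below B, so f_C = 216 − 2.5 = 213.5 Hz.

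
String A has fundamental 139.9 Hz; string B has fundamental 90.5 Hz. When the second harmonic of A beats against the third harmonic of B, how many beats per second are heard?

Second harmonic of the first: 2·139.9 = 279.8 Hz.
Third harmonic of the second: 3·90.5 = 271.5 Hz.
f_beat = |279.8 − 271.5| = 8.3 Hz.

8.3 Hz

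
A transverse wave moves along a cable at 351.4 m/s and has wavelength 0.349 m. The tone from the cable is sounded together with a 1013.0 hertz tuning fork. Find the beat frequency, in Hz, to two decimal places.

6.12 Hz

Source frequency f = v/λ = 351.4/0.349 = 1006.8768 Hz.
f_beat = |1006.8768 − 1013.0| = 6.12 Hz.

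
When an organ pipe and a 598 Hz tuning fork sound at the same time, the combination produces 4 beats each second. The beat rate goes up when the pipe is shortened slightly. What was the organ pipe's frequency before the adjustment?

602 Hz

|f − 598| = 4, so the organ pipe was at either 594 Hz or 602 Hz.
A shorter pipe has a higher fundamental; the adjustment raises the organ pipe's frequency.
The beat rate rose, so the adjustment moved the organ pipe further from 598 Hz — it was already above the reference.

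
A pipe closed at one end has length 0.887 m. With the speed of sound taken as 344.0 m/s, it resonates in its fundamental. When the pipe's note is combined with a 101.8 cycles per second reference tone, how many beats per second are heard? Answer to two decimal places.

Closed pipe (odd harmonics): f_n = n·v/(4L) = 1·344.0/(4·0.887) = 96.9560 Hz.
f_beat = |96.9560 − 101.8| = 4.84 Hz.

4.84 Hz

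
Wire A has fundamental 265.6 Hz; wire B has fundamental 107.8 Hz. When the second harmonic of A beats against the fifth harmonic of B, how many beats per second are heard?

7.8 Hz

Second harmonic of the first: 2·265.6 = 531.2 Hz.
Fifth harmonic of the second: 5·107.8 = 539.0 Hz.
f_beat = |531.2 − 539.0| = 7.8 Hz.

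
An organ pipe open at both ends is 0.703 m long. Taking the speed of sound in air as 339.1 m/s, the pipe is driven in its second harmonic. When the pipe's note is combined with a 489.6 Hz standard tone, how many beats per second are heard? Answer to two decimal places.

7.24 Hz

Open pipe: f_n = n·v/(2L) = 2·339.1/(2·0.703) = 482.3613 Hz.
f_beat = |482.3613 − 489.6| = 7.24 Hz.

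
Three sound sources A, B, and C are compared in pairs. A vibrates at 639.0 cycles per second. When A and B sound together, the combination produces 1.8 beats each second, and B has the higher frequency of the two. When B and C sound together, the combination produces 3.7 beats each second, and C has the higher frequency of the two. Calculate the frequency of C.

B is above A, so f_B = 639.0 + 1.8 = 640.8 Hz.
C is above B, so f_C = 640.8 + 3.7 = 644.5 Hz.

644.5 Hz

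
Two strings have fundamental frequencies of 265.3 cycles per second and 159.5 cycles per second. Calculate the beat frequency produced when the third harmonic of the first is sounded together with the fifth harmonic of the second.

Third harmonic of the first: 3·265.3 = 795.9 Hz.
Fifth harmonic of the second: 5·159.5 = 797.5 Hz.
f_beat = |795.9 − 797.5| = 1.6 Hz.

1.6 Hz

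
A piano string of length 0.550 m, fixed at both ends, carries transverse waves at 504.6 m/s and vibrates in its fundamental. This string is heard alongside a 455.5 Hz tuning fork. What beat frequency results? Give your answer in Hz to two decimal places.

3.23 Hz

For a string fixed at both ends, f_n = n·v/(2L) = 1·504.6/(2·0.550) = 458.7273 Hz.
f_beat = |458.7273 − 455.5| = 3.23 Hz.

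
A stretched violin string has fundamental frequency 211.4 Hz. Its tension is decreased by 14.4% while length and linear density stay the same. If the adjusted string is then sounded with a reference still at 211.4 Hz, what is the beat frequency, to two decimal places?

15.81 Hz

For a string, f ∝ √T, so the new frequency is 211.4·√0.856 = 195.5878 Hz.
f_beat = |195.5878 − 211.4| = 15.81 Hz.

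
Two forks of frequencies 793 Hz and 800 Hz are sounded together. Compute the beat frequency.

7 Hz

The beat frequency equals the magnitude of the frequency difference.
|793 − 800| = 7 Hz.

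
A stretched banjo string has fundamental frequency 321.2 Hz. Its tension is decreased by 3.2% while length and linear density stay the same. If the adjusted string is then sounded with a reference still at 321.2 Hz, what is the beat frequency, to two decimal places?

For a string, f ∝ √T, so the new frequency is 321.2·√0.968 = 316.0190 Hz.
f_beat = |316.0190 − 321.2| = 5.18 Hz.

5.18 Hz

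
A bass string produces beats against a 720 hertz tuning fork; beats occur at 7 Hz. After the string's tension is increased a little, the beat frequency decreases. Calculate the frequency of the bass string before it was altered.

713 Hz

|f − 720| = 7, so the bass string was at either 713 Hz or 727 Hz.
Higher tension means higher frequency; the adjustment raises the bass string's frequency.
The beat rate fell, so the adjustment moved the bass string toward 720 Hz — it must have started below the reference.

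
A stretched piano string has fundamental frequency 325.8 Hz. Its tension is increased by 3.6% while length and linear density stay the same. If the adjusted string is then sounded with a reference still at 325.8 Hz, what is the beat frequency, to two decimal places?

For a string, f ∝ √T, so the new frequency is 325.8·√1.036 = 331.6125 Hz.
f_beat = |331.6125 − 325.8| = 5.81 Hz.

5.81 Hz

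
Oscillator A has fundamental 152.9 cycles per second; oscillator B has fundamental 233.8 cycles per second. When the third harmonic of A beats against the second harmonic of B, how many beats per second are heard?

Third harmonic of the first: 3·152.9 = 458.7 Hz.
Second harmonic of the second: 2·233.8 = 467.6 Hz.
f_beat = |458.7 − 467.6| = 8.9 Hz.

8.9 Hz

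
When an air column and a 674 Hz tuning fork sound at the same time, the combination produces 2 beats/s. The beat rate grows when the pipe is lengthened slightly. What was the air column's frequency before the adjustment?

|f − 674| = 2, so the air column was at either 672 Hz or 676 Hz.
A longer pipe has a lower fundamental; the adjustment lowers the air column's frequency.
The beat rate rose, so the adjustment moved the air column further from 674 Hz — it was already below the reference.

672 Hz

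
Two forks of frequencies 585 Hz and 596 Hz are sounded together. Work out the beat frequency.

11 Hz

The beat frequency equals the magnitude of the frequency difference.
|585 − 596| = 11 Hz.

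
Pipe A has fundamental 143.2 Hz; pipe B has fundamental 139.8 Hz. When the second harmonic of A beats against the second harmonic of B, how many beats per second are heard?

Second harmonic of the first: 2·143.2 = 286.4 Hz.
Second harmonic of the second: 2·139.8 = 279.6 Hz.
f_beat = |286.4 − 279.6| = 6.8 Hz.

6.8 Hz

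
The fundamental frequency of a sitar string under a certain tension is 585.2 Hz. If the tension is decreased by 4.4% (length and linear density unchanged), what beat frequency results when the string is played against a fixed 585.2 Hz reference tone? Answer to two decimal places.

13.02 Hz

For a string, f ∝ √T, so the new frequency is 585.2·√0.956 = 572.1808 Hz.
f_beat = |572.1808 − 585.2| = 13.02 Hz.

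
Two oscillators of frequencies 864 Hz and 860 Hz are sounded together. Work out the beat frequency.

4 Hz

Beats arise from superposition of two nearby frequencies; the beat rate is |f₁ − f₂|.
|864 − 860| = 4 Hz.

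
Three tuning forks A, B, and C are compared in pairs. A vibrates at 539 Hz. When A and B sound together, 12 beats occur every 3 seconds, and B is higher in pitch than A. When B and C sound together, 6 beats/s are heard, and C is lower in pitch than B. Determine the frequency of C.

A–B: Beat frequency = 12/3 = 4 Hz.
B is above A, so f_B = 539 + 4 = 543 Hz.
C is below B, so f_C = 543 − 6 = 537 Hz.

537 Hz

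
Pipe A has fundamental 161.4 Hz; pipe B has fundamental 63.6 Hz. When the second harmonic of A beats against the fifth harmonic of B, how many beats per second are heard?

4.8 Hz

Second harmonic of the first: 2·161.4 = 322.8 Hz.
Fifth harmonic of the second: 5·63.6 = 318.0 Hz.
f_beat = |322.8 − 318.0| = 4.8 Hz.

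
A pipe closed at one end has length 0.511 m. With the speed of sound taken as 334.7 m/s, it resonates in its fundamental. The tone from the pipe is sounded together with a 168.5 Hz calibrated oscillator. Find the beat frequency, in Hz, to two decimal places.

Closed pipe (odd harmonics): f_n = n·v/(4L) = 1·334.7/(4·0.511) = 163.7476 Hz.
f_beat = |163.7476 − 168.5| = 4.75 Hz.

4.75 Hz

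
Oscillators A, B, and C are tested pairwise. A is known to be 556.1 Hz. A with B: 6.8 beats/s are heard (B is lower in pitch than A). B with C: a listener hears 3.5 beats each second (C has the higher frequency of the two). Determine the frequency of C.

552.8 Hz

B is below A, so f_B = 556.1 − 6.8 = 549.3 Hz.
C is above B, so f_C = 549.3 + 3.5 = 552.8 Hz.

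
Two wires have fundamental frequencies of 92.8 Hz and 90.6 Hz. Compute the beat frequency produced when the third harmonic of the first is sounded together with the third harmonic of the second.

Third harmonic of the first: 3·92.8 = 278.4 Hz.
Third harmonic of the second: 3·90.6 = 271.8 Hz.
f_beat = |278.4 − 271.8| = 6.6 Hz.

6.6 Hz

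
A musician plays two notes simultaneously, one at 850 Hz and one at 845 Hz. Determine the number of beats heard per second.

The beat frequency equals the magnitude of the frequency difference.
|850 − 845| = 5 Hz.

5 Hz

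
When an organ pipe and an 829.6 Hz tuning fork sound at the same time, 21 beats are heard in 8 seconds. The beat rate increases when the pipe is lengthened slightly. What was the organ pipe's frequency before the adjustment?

Beat frequency = 21/8 = 2.625 Hz.
|f − 829.6| = 2.625, so the organ pipe was at either 826.975 Hz or 832.225 Hz.
A longer pipe has a lower fundamental; the adjustment lowers the organ pipe's frequency.
The beat rate rose, so the adjustment moved the organ pipe further from 829.6 Hz — it was already below the reference.

826.975 Hz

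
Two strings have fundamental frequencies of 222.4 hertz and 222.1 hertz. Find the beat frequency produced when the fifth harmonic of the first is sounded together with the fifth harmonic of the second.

1.5 Hz

Fifth harmonic of the first: 5·222.4 = 1112.0 Hz.
Fifth harmonic of the second: 5·222.1 = 1110.5 Hz.
f_beat = |1112.0 − 1110.5| = 1.5 Hz.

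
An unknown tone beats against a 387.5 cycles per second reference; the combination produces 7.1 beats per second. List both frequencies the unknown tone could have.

|f − 387.5| = 7.1, so f = 387.5 ± 7.1.

380.4 Hz or 394.6 Hz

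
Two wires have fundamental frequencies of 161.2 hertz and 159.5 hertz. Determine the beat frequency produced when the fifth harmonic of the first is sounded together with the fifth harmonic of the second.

8.5 Hz

Fifth harmonic of the first: 5·161.2 = 806.0 Hz.
Fifth harmonic of the second: 5·159.5 = 797.5 Hz.
f_beat = |806.0 − 797.5| = 8.5 Hz.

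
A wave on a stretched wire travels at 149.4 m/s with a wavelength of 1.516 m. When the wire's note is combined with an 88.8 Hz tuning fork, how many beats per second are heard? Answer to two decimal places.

Source frequency f = v/λ = 149.4/1.516 = 98.5488 Hz.
f_beat = |98.5488 − 88.8| = 9.75 Hz.

9.75 Hz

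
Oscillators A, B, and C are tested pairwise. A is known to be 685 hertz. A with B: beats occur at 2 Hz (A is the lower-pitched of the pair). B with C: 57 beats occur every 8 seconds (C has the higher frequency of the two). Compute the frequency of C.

694.125 Hz

B is above A, so f_B = 685 + 2 = 687 Hz.
B–C: Beat frequency = 57/8 = 7.125 Hz.
C is above B, so f_C = 687 + 7.125 = 694.125 Hz.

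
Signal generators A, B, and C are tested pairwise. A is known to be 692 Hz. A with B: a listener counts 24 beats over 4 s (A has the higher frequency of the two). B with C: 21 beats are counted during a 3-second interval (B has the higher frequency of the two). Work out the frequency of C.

A–B: Beat frequency = 24/4 = 6 Hz.
B is below A, so f_B = 692 − 6 = 686 Hz.
B–C: Beat frequency = 21/3 = 7 Hz.
C is below B, so f_C = 686 − 7 = 679 Hz.

679 Hz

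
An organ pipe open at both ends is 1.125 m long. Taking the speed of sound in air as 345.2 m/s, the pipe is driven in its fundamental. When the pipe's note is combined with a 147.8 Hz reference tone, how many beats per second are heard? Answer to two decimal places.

5.62 Hz

Open pipe: f_n = n·v/(2L) = 1·345.2/(2·1.125) = 153.4222 Hz.
f_beat = |153.4222 − 147.8| = 5.62 Hz.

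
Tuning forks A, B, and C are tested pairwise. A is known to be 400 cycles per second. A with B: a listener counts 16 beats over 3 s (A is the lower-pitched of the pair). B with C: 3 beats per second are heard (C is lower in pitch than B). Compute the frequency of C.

402.3333 Hz

A–B: Beat frequency = 16/3 = 5.3333 Hz.
B is above A, so f_B = 400 + 5.3333 = 405.3333 Hz.
C is below B, so f_C = 405.3333 − 3 = 402.3333 Hz.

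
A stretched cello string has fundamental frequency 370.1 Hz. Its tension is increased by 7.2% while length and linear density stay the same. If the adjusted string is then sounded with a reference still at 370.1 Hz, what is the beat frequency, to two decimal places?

13.09 Hz

For a string, f ∝ √T, so the new frequency is 370.1·√1.072 = 383.1920 Hz.
f_beat = |383.1920 − 370.1| = 13.09 Hz.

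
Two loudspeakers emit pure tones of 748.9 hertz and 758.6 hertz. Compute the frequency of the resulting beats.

9.7 Hz

f_beat = |f₁ − f₂|.
|748.9 − 758.6| = 9.7 Hz.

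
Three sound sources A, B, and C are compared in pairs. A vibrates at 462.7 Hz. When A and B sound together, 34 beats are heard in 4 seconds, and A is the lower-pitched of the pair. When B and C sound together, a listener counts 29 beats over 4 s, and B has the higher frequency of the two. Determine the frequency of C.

463.95 Hz

A–B: Beat frequency = 34/4 = 8.5 Hz.
B is above A, so f_B = 462.7 + 8.5 = 471.2 Hz.
B–C: Beat frequency = 29/4 = 7.25 Hz.
C is below B, so f_C = 471.2 − 7.25 = 463.95 Hz.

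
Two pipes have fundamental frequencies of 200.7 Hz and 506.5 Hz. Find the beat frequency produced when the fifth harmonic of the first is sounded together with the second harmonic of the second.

9.5 Hz

Fifth harmonic of the first: 5·200.7 = 1003.5 Hz.
Second harmonic of the second: 2·506.5 = 1013.0 Hz.
f_beat = |1003.5 − 1013.0| = 9.5 Hz.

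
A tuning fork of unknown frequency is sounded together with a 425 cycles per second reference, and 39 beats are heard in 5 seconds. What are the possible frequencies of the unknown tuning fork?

Beat frequency = 39/5 = 7.8 Hz.
|f − 425| = 7.8, so f = 425 ± 7.8.

417.2 Hz or 432.8 Hz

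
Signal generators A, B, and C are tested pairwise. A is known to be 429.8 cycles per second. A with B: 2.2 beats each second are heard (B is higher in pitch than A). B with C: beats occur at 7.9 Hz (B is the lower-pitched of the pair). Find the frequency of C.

439.9 Hz

B is above A, so f_B = 429.8 + 2.2 = 432 Hz.
C is above B, so f_C = 432 + 7.9 = 439.9 Hz.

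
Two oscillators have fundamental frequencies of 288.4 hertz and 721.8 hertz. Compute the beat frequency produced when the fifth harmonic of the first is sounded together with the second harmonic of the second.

1.6 Hz

Fifth harmonic of the first: 5·288.4 = 1442.0 Hz.
Second harmonic of the second: 2·721.8 = 1443.6 Hz.
f_beat = |1442.0 − 1443.6| = 1.6 Hz.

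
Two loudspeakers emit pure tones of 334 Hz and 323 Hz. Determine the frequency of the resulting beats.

11 Hz

f_beat = |f₁ − f₂|.
|334 − 323| = 11 Hz.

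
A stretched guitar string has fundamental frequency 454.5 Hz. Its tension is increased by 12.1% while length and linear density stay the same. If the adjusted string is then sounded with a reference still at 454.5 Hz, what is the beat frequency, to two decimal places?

For a string, f ∝ √T, so the new frequency is 454.5·√1.121 = 481.2123 Hz.
f_beat = |481.2123 − 454.5| = 26.71 Hz.

26.71 Hz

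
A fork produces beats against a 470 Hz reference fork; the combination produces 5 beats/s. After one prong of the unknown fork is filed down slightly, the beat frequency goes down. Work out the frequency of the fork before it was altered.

465 Hz

|f − 470| = 5, so the fork was at either 465 Hz or 475 Hz.
Filing a prong removes mass and raises the fork's frequency; the adjustment raises the fork's frequency.
The beat rate fell, so the adjustment moved the fork toward 470 Hz — it must have started below the reference.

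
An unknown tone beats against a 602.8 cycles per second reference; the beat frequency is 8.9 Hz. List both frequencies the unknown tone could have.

|f − 602.8| = 8.9, so f = 602.8 ± 8.9.

593.9 Hz or 611.7 Hz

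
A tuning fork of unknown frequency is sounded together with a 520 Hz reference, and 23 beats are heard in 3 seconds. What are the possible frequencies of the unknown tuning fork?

512.3333 Hz or 527.6667 Hz

Beat frequency = 23/3 = 7.6667 Hz.
|f − 520| = 7.6667, so f = 520 ± 7.6667.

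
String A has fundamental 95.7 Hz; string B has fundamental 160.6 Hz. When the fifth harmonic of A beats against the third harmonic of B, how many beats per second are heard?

Fifth harmonic of the first: 5·95.7 = 478.5 Hz.
Third harmonic of the second: 3·160.6 = 481.8 Hz.
f_beat = |478.5 − 481.8| = 3.3 Hz.

3.3 Hz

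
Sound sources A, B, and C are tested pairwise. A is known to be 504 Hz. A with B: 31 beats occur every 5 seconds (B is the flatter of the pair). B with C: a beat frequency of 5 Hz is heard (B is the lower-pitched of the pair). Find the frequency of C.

502.8 Hz

A–B: Beat frequency = 31/5 = 6.2 Hz.
B is below A, so f_B = 504 − 6.2 = 497.8 Hz.
C is above B, so f_C = 497.8 + 5 = 502.8 Hz.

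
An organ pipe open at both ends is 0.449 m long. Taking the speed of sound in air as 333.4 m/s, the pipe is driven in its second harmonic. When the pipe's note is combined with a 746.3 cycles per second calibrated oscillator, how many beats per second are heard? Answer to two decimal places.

Open pipe: f_n = n·v/(2L) = 2·333.4/(2·0.449) = 742.5390 Hz.
f_beat = |742.5390 − 746.3| = 3.76 Hz.

3.76 Hz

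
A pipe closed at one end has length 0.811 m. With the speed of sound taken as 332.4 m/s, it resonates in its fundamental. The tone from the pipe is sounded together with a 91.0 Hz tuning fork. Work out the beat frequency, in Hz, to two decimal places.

11.47 Hz

Closed pipe (odd harmonics): f_n = n·v/(4L) = 1·332.4/(4·0.811) = 102.4661 Hz.
f_beat = |102.4661 − 91.0| = 11.47 Hz.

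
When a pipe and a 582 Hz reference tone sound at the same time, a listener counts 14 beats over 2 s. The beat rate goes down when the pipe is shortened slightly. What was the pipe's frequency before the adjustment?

575 Hz

Beat frequency = 14/2 = 7 Hz.
|f − 582| = 7, so the pipe was at either 575 Hz or 589 Hz.
A shorter pipe has a higher fundamental; the adjustment raises the pipe's frequency.
The beat rate fell, so the adjustment moved the pipe toward 582 Hz — it must have started below the reference.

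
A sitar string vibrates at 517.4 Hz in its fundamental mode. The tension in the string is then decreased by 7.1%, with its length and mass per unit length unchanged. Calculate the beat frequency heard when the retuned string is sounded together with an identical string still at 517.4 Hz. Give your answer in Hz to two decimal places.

For a string, f ∝ √T, so the new frequency is 517.4·√0.929 = 498.6942 Hz.
f_beat = |498.6942 − 517.4| = 18.71 Hz.

18.71 Hz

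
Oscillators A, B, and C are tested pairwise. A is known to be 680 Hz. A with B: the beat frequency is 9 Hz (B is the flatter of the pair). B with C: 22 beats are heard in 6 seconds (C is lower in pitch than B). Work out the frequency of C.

B is below A, so f_B = 680 − 9 = 671 Hz.
B–C: Beat frequency = 22/6 = 3.6667 Hz.
C is below B, so f_C = 671 − 3.6667 = 667.3333 Hz.

667.3333 Hz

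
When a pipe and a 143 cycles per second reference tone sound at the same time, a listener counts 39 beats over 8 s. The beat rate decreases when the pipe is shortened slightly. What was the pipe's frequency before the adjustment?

Beat frequency = 39/8 = 4.875 Hz.
|f − 143| = 4.875, so the pipe was at either 138.125 Hz or 147.875 Hz.
A shorter pipe has a higher fundamental; the adjustment raises the pipe's frequency.
The beat rate fell, so the adjustment moved the pipe toward 143 Hz — it must have started below the reference.

138.125 Hz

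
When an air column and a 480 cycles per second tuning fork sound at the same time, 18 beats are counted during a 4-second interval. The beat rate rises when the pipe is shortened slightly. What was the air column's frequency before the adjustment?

Beat frequency = 18/4 = 4.5 Hz.
|f − 480| = 4.5, so the air column was at either 475.5 Hz or 484.5 Hz.
A shorter pipe has a higher fundamental; the adjustment raises the air column's frequency.
The beat rate rose, so the adjustment moved the air column further from 480 Hz — it was already above the reference.

484.5 Hz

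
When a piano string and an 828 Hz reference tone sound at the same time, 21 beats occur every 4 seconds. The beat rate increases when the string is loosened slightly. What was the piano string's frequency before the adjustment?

822.75 Hz

Beat frequency = 21/4 = 5.25 Hz.
|f − 828| = 5.25, so the piano string was at either 822.75 Hz or 833.25 Hz.
Reducing tension lowers a string's frequency; the adjustment lowers the piano string's frequency.
The beat rate rose, so the adjustment moved the piano string further from 828 Hz — it was already below the reference.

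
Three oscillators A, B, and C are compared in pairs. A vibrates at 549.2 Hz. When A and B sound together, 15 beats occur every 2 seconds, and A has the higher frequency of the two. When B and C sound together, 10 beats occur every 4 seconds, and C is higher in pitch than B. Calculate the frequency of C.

544.2 Hz

A–B: Beat frequency = 15/2 = 7.5 Hz.
B is below A, so f_B = 549.2 − 7.5 = 541.7 Hz.
B–C: Beat frequency = 10/4 = 2.5 Hz.
C is above B, so f_C = 541.7 + 2.5 = 544.2 Hz.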